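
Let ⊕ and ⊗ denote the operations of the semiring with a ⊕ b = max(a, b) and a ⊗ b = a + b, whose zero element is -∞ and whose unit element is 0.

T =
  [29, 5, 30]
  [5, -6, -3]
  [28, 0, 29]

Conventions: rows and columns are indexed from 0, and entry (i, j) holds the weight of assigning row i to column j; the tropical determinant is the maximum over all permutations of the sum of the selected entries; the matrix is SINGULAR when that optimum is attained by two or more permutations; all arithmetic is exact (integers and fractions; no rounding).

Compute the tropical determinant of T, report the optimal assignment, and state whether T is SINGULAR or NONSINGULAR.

σ = (0, 1, 2): 29 + (-6) + 29 = 52
σ = (0, 2, 1): 29 + (-3) + 0 = 26
σ = (1, 0, 2): 5 + 5 + 29 = 39
σ = (1, 2, 0): 5 + (-3) + 28 = 30
σ = (2, 0, 1): 30 + 5 + 0 = 35
σ = (2, 1, 0): 30 + (-6) + 28 = 52
Optimal value attained by: σ = (0, 1, 2).
Answer: det⊕(T) = 52; verdict: SINGULAR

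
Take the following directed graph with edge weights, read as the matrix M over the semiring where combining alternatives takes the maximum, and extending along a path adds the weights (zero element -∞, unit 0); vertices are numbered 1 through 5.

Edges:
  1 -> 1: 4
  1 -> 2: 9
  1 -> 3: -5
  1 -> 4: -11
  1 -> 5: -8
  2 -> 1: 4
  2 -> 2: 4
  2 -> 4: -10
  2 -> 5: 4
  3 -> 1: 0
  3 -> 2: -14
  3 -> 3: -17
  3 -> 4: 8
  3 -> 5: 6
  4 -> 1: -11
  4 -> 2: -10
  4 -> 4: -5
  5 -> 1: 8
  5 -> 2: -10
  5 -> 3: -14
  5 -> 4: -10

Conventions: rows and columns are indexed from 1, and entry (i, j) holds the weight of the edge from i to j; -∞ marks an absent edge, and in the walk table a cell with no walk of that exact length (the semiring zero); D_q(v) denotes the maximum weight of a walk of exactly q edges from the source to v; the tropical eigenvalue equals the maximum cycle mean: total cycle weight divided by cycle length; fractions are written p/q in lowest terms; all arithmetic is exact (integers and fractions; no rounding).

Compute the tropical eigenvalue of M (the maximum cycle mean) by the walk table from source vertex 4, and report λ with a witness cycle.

q=0: [-∞, -∞, -∞, 0, -∞]
q=1: [-11, -10, -∞, -5, -∞]
q=2: [-6, -2, -16, -10, -6]
q=3: [2, 3, -11, -8, 2]
q=4: [10, 11, -3, -3, 7]
q=5: [15, 19, 5, 5, 15]
Optimal cycle mean attained by: cycle 1->2->5->1, total 9 + 4 + 8, length 3.
Answer: λ = 7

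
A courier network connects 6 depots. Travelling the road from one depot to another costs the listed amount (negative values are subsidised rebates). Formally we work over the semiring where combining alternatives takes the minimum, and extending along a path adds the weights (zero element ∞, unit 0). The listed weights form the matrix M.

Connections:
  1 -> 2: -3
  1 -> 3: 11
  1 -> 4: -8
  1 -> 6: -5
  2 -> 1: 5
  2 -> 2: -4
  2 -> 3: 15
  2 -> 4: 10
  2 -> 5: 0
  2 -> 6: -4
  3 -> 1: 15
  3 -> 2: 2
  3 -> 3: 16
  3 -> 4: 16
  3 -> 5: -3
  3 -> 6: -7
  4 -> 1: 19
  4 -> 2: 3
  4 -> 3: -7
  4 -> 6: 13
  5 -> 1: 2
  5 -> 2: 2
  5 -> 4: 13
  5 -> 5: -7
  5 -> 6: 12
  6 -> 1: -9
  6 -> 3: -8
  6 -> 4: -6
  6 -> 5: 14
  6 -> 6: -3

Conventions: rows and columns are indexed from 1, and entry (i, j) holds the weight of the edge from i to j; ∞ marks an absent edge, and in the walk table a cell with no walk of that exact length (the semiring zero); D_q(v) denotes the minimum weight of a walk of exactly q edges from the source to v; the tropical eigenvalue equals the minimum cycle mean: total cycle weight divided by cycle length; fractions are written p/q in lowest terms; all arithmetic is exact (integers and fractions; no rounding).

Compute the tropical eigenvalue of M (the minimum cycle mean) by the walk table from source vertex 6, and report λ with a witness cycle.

q=0: [∞, ∞, ∞, ∞, ∞, 0]
q=1: [-9, ∞, -8, -6, 14, -3]
q=2: [-12, -12, -13, -17, -11, -15]
q=3: [-24, -16, -24, -21, -18, -20]
q=4: [-29, -27, -28, -32, -27, -31]
q=5: [-40, -32, -39, -37, -34, -35]
q=6: [-44, -43, -44, -48, -42, -46]
Optimal cycle mean attained by: cycle 1->4->3->6->1, total (-8) + (-7) + (-7) + (-9), length 4.
Answer: λ = -31/4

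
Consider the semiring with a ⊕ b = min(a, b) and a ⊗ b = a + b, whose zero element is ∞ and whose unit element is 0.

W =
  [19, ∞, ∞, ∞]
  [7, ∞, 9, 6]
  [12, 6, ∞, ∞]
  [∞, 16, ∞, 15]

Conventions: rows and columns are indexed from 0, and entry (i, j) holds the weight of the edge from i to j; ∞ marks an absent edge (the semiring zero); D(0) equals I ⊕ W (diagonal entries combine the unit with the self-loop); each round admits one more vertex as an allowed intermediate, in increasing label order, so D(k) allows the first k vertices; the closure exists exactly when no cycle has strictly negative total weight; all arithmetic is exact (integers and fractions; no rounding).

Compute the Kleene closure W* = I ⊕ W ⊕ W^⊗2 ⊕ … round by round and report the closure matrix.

D(0):
  [0, ∞, ∞, ∞]
  [7, 0, 9, 6]
  [12, 6, 0, ∞]
  [∞, 16, ∞, 0]
D(1):
  [0, ∞, ∞, ∞]
  [7, 0, 9, 6]
  [12, 6, 0, ∞]
  [∞, 16, ∞, 0]
D(2):
  [0, ∞, ∞, ∞]
  [7, 0, 9, 6]
  [12, 6, 0, 12]
  [23, 16, 25, 0]
D(3):
  [0, ∞, ∞, ∞]
  [7, 0, 9, 6]
  [12, 6, 0, 12]
  [23, 16, 25, 0]
D(4):
  [0, ∞, ∞, ∞]
  [7, 0, 9, 6]
  [12, 6, 0, 12]
  [23, 16, 25, 0]
Answer: W* = [[0, ∞, ∞, ∞], [7, 0, 9, 6], [12, 6, 0, 12], [23, 16, 25, 0]]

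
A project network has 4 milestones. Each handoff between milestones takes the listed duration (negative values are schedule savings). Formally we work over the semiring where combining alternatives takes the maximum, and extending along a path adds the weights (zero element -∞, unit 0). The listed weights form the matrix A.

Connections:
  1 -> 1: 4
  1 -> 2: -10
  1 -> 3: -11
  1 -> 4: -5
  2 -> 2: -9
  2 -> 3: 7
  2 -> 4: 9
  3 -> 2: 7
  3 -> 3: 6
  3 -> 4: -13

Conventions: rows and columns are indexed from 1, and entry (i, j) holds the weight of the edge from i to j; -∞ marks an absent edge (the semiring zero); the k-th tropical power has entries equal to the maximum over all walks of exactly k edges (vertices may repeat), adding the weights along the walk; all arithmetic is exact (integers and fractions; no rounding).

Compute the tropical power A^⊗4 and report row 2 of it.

A^⊗2:
  [8, -4, -3, -1]
  [-∞, 14, 13, 0]
  [-∞, 13, 14, 16]
  [-∞, -∞, -∞, -∞]
A^⊗3:
  [12, 4, 3, 5]
  [-∞, 20, 21, 23]
  [-∞, 21, 20, 22]
  [-∞, -∞, -∞, -∞]
A^⊗4:
  [16, 10, 11, 13]
  [-∞, 28, 27, 29]
  [-∞, 27, 28, 30]
  [-∞, -∞, -∞, -∞]
Answer: row 2 of A^⊗4 = [-∞, 28, 27, 29]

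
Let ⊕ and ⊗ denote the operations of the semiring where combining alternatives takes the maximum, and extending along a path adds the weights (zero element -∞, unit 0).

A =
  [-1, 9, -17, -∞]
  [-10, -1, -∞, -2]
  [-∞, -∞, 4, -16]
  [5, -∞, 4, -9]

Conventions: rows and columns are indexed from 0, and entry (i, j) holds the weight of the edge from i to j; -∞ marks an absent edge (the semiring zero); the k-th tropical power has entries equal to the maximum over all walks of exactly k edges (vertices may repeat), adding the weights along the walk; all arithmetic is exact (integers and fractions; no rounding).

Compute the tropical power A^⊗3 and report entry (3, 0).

A^⊗2:
  [-1, 8, -13, 7]
  [3, -1, 2, -3]
  [-11, -∞, 8, -12]
  [4, 14, 8, -12]
A^⊗3:
  [12, 8, 11, 6]
  [2, 12, 6, -3]
  [-7, -2, 12, -8]
  [4, 13, 12, 12]
Key observation: the optimum is the walk 3->0->1->0, with weight 5 + 9 + (-10) = 4.
Optimal value attained by: walk 3->0->1->0.
Answer: (A^⊗3)[3][0] = 4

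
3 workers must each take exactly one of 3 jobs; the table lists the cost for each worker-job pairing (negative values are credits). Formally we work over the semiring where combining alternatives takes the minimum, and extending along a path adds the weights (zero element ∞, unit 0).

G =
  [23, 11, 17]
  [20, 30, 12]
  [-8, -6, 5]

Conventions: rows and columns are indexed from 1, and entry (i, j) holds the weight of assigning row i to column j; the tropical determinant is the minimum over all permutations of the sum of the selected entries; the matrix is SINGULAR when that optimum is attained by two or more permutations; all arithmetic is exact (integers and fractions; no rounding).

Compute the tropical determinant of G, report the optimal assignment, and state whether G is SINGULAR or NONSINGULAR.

σ = (1, 2, 3): 23 + 30 + 5 = 58
σ = (1, 3, 2): 23 + 12 + (-6) = 29
σ = (2, 1, 3): 11 + 20 + 5 = 36
σ = (2, 3, 1): 11 + 12 + (-8) = 15
σ = (3, 1, 2): 17 + 20 + (-6) = 31
σ = (3, 2, 1): 17 + 30 + (-8) = 39
Optimal value attained by: σ = (2, 3, 1).
Answer: det⊕(G) = 15; verdict: NONSINGULAR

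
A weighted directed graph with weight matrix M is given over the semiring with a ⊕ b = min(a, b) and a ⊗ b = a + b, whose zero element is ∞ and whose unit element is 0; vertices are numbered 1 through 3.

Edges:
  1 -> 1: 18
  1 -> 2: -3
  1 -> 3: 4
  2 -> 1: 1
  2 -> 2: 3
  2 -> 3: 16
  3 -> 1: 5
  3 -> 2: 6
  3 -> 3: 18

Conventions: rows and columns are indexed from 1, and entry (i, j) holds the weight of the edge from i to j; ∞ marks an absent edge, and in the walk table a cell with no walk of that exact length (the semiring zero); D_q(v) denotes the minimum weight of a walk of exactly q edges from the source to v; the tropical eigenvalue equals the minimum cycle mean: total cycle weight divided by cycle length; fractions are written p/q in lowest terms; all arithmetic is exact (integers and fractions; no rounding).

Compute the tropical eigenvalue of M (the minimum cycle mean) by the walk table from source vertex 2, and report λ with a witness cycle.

q=0: [∞, 0, ∞]
q=1: [1, 3, 16]
q=2: [4, -2, 5]
q=3: [-1, 1, 8]
Optimal cycle mean attained by: cycle 1->2->1, total (-3) + 1, length 2.
Answer: λ = -1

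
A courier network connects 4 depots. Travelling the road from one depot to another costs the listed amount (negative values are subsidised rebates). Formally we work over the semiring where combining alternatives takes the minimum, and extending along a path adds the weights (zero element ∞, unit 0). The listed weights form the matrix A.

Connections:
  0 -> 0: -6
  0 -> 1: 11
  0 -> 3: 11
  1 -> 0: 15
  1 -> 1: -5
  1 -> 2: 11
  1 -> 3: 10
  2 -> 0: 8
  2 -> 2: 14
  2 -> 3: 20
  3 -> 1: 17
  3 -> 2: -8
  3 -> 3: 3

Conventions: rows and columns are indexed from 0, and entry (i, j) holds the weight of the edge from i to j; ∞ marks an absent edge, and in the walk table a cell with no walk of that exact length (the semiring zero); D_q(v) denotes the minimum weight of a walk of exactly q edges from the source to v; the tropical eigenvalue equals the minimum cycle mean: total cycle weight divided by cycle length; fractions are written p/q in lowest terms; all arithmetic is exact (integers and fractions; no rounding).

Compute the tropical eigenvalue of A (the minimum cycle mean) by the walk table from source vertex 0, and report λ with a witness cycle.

q=0: [0, ∞, ∞, ∞]
q=1: [-6, 11, ∞, 11]
q=2: [-12, 5, 3, 5]
q=3: [-18, -1, -3, -1]
q=4: [-24, -7, -9, -7]
Optimal cycle mean attained by: cycle 0->0, total (-6), length 1.
Answer: λ = -6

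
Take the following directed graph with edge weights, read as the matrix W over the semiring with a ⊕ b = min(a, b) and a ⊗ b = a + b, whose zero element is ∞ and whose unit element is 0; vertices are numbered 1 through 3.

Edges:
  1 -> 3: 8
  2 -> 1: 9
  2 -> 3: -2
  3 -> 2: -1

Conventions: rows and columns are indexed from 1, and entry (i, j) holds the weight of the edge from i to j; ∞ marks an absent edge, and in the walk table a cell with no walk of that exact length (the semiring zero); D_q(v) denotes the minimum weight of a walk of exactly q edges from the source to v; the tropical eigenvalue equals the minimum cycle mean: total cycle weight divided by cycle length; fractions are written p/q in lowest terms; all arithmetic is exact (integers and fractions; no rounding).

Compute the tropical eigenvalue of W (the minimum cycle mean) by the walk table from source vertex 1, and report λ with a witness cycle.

q=0: [0, ∞, ∞]
q=1: [∞, ∞, 8]
q=2: [∞, 7, ∞]
q=3: [16, ∞, 5]
Optimal cycle mean attained by: cycle 2->3->2, total (-2) + (-1), length 2.
Answer: λ = -3/2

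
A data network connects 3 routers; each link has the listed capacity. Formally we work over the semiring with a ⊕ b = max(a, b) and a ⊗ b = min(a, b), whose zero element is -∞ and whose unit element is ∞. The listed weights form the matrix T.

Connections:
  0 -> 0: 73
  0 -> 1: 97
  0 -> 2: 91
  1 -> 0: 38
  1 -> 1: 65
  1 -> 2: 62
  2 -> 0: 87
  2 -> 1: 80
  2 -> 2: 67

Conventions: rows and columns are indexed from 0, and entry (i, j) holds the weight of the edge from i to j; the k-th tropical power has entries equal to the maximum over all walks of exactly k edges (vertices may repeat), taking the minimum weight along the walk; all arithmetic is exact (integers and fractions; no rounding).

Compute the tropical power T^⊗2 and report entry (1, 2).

T^⊗2:
  [87, 80, 73]
  [62, 65, 62]
  [73, 87, 87]
Key observation: the optimum is the walk 1->1->2, with weight 65 min 62 = 62.
Optimal value attained by: walk 1->1->2.
Answer: (T^⊗2)[1][2] = 62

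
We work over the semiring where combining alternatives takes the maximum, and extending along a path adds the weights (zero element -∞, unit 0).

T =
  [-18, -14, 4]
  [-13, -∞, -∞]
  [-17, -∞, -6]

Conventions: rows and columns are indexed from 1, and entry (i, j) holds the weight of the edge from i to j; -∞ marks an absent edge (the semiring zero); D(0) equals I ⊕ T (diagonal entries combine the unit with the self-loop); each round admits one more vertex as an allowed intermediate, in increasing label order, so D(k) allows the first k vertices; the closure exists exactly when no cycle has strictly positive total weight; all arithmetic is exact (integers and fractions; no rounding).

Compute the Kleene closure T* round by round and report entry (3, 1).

D(0):
  [0, -14, 4]
  [-13, 0, -∞]
  [-17, -∞, 0]
D(1):
  [0, -14, 4]
  [-13, 0, -9]
  [-17, -31, 0]
D(2):
  [0, -14, 4]
  [-13, 0, -9]
  [-17, -31, 0]
D(3):
  [0, -14, 4]
  [-13, 0, -9]
  [-17, -31, 0]
Answer: T*[3][1] = -17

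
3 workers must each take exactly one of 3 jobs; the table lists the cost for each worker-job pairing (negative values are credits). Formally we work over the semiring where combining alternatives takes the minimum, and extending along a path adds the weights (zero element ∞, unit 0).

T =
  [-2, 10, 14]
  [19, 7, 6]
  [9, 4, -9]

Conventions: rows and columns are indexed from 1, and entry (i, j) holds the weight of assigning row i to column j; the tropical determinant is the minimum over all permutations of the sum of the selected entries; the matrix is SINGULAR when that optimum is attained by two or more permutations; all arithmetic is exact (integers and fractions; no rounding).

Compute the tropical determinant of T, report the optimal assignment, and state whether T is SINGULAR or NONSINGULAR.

σ = (1, 2, 3): (-2) + 7 + (-9) = -4
σ = (1, 3, 2): (-2) + 6 + 4 = 8
σ = (2, 1, 3): 10 + 19 + (-9) = 20
σ = (2, 3, 1): 10 + 6 + 9 = 25
σ = (3, 1, 2): 14 + 19 + 4 = 37
σ = (3, 2, 1): 14 + 7 + 9 = 30
Optimal value attained by: σ = (1, 2, 3).
Answer: det⊕(T) = -4; verdict: NONSINGULAR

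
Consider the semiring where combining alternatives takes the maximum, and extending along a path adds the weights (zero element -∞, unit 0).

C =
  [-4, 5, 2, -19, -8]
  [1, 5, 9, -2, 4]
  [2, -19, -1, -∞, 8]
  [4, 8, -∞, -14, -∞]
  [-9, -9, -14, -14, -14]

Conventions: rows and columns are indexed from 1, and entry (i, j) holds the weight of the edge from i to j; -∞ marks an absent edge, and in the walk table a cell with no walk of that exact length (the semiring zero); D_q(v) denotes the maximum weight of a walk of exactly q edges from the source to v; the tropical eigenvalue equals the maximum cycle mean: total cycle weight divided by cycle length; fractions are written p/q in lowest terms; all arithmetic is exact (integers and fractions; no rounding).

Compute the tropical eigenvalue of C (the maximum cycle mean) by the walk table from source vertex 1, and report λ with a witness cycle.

q=0: [0, -∞, -∞, -∞, -∞]
q=1: [-4, 5, 2, -19, -8]
q=2: [6, 10, 14, 3, 10]
q=3: [16, 15, 19, 8, 22]
q=4: [21, 21, 24, 13, 27]
q=5: [26, 26, 30, 19, 32]
Optimal cycle mean attained by: cycle 1->2->3->1, total 5 + 9 + 2, length 3.
Answer: λ = 16/3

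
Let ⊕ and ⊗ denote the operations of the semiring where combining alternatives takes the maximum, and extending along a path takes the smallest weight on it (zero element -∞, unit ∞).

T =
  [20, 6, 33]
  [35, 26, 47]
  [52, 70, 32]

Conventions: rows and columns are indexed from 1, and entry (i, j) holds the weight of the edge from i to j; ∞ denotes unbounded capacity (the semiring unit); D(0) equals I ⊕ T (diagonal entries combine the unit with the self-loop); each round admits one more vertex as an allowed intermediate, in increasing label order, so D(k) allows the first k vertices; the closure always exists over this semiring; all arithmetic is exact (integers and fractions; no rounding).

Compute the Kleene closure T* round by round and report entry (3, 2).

D(0):
  [∞, 6, 33]
  [35, ∞, 47]
  [52, 70, ∞]
D(1):
  [∞, 6, 33]
  [35, ∞, 47]
  [52, 70, ∞]
D(2):
  [∞, 6, 33]
  [35, ∞, 47]
  [52, 70, ∞]
D(3):
  [∞, 33, 33]
  [47, ∞, 47]
  [52, 70, ∞]
Answer: T*[3][2] = 70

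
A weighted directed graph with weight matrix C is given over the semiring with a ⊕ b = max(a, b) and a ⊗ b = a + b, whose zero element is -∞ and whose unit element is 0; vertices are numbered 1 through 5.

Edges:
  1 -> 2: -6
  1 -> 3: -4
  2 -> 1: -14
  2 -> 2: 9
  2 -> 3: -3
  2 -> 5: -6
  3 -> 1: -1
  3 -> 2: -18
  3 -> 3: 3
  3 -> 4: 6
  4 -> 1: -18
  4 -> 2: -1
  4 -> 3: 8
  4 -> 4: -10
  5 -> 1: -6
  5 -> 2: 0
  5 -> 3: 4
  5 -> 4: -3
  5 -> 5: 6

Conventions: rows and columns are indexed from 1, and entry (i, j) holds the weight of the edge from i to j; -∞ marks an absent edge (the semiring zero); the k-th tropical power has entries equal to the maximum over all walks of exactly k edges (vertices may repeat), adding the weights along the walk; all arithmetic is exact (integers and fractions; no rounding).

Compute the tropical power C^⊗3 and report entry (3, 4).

C^⊗2:
  [-5, 3, -1, 2, -12]
  [-4, 18, 6, 3, 3]
  [2, 5, 14, 9, -24]
  [7, 8, 11, 14, -7]
  [3, 9, 10, 10, 12]
C^⊗3:
  [-2, 12, 10, 5, -3]
  [5, 27, 15, 12, 12]
  [13, 14, 17, 20, -1]
  [10, 17, 22, 17, 2]
  [9, 18, 18, 16, 18]
Key observation: the optimum is the walk 3->4->3->4, with weight 6 + 8 + 6 = 20.
Optimal value attained by: walk 3->4->3->4.
Answer: (C^⊗3)[3][4] = 20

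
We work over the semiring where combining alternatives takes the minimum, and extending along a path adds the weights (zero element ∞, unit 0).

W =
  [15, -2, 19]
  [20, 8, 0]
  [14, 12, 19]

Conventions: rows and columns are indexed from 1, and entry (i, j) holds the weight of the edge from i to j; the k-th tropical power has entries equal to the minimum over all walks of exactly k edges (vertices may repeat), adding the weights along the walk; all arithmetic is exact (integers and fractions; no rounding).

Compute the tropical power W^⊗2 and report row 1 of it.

W^⊗2:
  [18, 6, -2]
  [14, 12, 8]
  [29, 12, 12]
Answer: row 1 of W^⊗2 = [18, 6, -2]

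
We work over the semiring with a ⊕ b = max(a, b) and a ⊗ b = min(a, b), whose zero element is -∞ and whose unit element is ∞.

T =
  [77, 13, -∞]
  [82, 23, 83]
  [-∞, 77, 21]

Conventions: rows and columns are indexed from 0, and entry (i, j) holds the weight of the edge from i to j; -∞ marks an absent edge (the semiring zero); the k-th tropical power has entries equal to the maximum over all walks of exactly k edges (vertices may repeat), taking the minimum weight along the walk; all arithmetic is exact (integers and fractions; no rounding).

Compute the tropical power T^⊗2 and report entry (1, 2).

T^⊗2:
  [77, 13, 13]
  [77, 77, 23]
  [77, 23, 77]
Key observation: the optimum is the walk 1->1->2, with weight 23 min 83 = 23.
Optimal value attained by: walk 1->1->2.
Answer: (T^⊗2)[1][2] = 23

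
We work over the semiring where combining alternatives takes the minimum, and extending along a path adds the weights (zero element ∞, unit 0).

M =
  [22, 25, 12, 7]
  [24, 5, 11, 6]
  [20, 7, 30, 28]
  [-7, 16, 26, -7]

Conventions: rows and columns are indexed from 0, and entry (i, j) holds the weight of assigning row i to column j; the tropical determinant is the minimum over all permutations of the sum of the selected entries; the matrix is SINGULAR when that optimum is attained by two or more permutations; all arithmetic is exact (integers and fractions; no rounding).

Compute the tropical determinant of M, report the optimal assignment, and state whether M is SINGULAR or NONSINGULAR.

σ = (0, 1, 2, 3): 22 + 5 + 30 + (-7) = 50
σ = (0, 1, 3, 2): 22 + 5 + 28 + 26 = 81
σ = (0, 2, 1, 3): 22 + 11 + 7 + (-7) = 33
σ = (0, 2, 3, 1): 22 + 11 + 28 + 16 = 77
σ = (0, 3, 1, 2): 22 + 6 + 7 + 26 = 61
σ = (0, 3, 2, 1): 22 + 6 + 30 + 16 = 74
σ = (1, 0, 2, 3): 25 + 24 + 30 + (-7) = 72
σ = (1, 0, 3, 2): 25 + 24 + 28 + 26 = 103
σ = (1, 2, 0, 3): 25 + 11 + 20 + (-7) = 49
σ = (1, 2, 3, 0): 25 + 11 + 28 + (-7) = 57
σ = (1, 3, 0, 2): 25 + 6 + 20 + 26 = 77
σ = (1, 3, 2, 0): 25 + 6 + 30 + (-7) = 54
σ = (2, 0, 1, 3): 12 + 24 + 7 + (-7) = 36
σ = (2, 0, 3, 1): 12 + 24 + 28 + 16 = 80
σ = (2, 1, 0, 3): 12 + 5 + 20 + (-7) = 30
σ = (2, 1, 3, 0): 12 + 5 + 28 + (-7) = 38
σ = (2, 3, 0, 1): 12 + 6 + 20 + 16 = 54
σ = (2, 3, 1, 0): 12 + 6 + 7 + (-7) = 18
σ = (3, 0, 1, 2): 7 + 24 + 7 + 26 = 64
σ = (3, 0, 2, 1): 7 + 24 + 30 + 16 = 77
σ = (3, 1, 0, 2): 7 + 5 + 20 + 26 = 58
σ = (3, 1, 2, 0): 7 + 5 + 30 + (-7) = 35
σ = (3, 2, 0, 1): 7 + 11 + 20 + 16 = 54
σ = (3, 2, 1, 0): 7 + 11 + 7 + (-7) = 18
Optimal value attained by: σ = (2, 3, 1, 0).
Answer: det⊕(M) = 18; verdict: SINGULAR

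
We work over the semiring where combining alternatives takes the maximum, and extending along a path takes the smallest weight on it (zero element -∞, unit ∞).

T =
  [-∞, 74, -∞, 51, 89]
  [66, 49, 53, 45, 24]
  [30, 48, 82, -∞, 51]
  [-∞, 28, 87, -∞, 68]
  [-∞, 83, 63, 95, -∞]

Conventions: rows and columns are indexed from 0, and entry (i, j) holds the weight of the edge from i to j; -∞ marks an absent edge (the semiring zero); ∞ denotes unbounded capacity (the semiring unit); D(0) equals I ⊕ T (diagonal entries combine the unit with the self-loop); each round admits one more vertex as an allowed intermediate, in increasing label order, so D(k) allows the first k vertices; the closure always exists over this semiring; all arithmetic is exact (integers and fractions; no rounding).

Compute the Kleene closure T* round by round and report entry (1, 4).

D(0):
  [∞, 74, -∞, 51, 89]
  [66, ∞, 53, 45, 24]
  [30, 48, ∞, -∞, 51]
  [-∞, 28, 87, ∞, 68]
  [-∞, 83, 63, 95, ∞]
D(1):
  [∞, 74, -∞, 51, 89]
  [66, ∞, 53, 51, 66]
  [30, 48, ∞, 30, 51]
  [-∞, 28, 87, ∞, 68]
  [-∞, 83, 63, 95, ∞]
D(2):
  [∞, 74, 53, 51, 89]
  [66, ∞, 53, 51, 66]
  [48, 48, ∞, 48, 51]
  [28, 28, 87, ∞, 68]
  [66, 83, 63, 95, ∞]
D(3):
  [∞, 74, 53, 51, 89]
  [66, ∞, 53, 51, 66]
  [48, 48, ∞, 48, 51]
  [48, 48, 87, ∞, 68]
  [66, 83, 63, 95, ∞]
D(4):
  [∞, 74, 53, 51, 89]
  [66, ∞, 53, 51, 66]
  [48, 48, ∞, 48, 51]
  [48, 48, 87, ∞, 68]
  [66, 83, 87, 95, ∞]
D(5):
  [∞, 83, 87, 89, 89]
  [66, ∞, 66, 66, 66]
  [51, 51, ∞, 51, 51]
  [66, 68, 87, ∞, 68]
  [66, 83, 87, 95, ∞]
Answer: T*[1][4] = 66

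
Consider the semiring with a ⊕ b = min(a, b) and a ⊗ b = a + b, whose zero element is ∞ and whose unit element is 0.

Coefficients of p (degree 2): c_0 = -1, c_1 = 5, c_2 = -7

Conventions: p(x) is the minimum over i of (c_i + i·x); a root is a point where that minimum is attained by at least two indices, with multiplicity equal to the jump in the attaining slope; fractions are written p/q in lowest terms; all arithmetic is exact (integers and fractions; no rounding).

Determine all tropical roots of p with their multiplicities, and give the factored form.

hull edge (i=0, c=-1) to (i=2, c=-7): slope -3, span 2
Factored form: p(x) = -7 ⊗ (x ⊕ 3) ⊗ (x ⊕ 3)
Answer: roots = 3 (mult 2)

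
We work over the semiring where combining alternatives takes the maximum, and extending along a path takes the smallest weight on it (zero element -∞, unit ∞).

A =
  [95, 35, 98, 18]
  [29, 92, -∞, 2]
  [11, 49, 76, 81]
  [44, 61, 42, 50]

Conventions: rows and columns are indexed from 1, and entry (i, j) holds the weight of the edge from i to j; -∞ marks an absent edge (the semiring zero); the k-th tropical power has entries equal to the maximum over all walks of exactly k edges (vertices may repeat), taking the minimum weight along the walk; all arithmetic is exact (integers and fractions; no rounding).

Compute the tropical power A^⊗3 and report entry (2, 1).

A^⊗2:
  [95, 49, 95, 81]
  [29, 92, 29, 18]
  [44, 61, 76, 76]
  [44, 61, 44, 50]
A^⊗3:
  [95, 61, 95, 81]
  [29, 92, 29, 29]
  [44, 61, 76, 76]
  [44, 61, 44, 50]
Key observation: the optimum is the walk 2->1->1->1, with weight 29 min 95 min 95 = 29.
Optimal value attained by: walk 2->1->1->1.
Answer: (A^⊗3)[2][1] = 29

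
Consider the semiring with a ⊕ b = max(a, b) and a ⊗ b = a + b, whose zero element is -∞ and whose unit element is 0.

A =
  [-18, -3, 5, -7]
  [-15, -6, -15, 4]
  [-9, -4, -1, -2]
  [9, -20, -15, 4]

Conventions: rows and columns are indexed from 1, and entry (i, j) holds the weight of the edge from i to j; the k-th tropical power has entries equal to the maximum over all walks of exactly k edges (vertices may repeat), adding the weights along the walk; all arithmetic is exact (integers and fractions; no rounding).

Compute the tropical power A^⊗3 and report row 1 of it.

A^⊗2:
  [2, 1, 4, 3]
  [13, -12, -10, 8]
  [7, -5, -2, 2]
  [13, 6, 14, 8]
A^⊗3:
  [12, 0, 7, 7]
  [17, 10, 18, 12]
  [11, 4, 12, 6]
  [17, 10, 18, 12]
Answer: row 1 of A^⊗3 = [12, 0, 7, 7]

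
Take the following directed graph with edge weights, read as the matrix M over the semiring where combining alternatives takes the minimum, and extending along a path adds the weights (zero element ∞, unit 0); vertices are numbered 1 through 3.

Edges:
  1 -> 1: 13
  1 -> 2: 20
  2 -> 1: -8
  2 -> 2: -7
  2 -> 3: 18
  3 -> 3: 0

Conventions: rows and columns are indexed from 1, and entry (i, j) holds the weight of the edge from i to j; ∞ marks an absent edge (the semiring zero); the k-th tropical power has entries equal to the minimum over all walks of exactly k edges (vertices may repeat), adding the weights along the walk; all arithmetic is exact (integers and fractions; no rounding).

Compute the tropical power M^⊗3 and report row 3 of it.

M^⊗2:
  [12, 13, 38]
  [-15, -14, 11]
  [∞, ∞, 0]
M^⊗3:
  [5, 6, 31]
  [-22, -21, 4]
  [∞, ∞, 0]
Answer: row 3 of M^⊗3 = [∞, ∞, 0]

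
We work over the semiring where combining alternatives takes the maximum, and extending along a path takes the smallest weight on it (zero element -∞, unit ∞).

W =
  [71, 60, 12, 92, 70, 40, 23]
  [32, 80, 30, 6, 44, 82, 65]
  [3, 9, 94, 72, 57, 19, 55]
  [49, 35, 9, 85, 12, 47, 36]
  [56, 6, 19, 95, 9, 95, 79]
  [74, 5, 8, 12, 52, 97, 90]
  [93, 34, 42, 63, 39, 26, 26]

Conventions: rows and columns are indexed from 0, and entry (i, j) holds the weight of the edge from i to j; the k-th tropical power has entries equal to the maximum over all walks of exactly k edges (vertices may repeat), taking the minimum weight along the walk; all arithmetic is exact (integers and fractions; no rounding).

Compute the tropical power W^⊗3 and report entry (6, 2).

W^⊗2:
  [71, 60, 30, 85, 70, 70, 70]
  [74, 80, 42, 63, 52, 82, 82]
  [56, 35, 94, 72, 57, 57, 57]
  [49, 49, 36, 85, 49, 47, 47]
  [79, 56, 42, 85, 56, 95, 90]
  [90, 60, 42, 74, 70, 97, 90]
  [71, 60, 42, 92, 70, 47, 42]
W^⊗3:
  [71, 60, 42, 85, 70, 70, 70]
  [82, 80, 42, 74, 70, 82, 82]
  [57, 56, 94, 72, 57, 57, 57]
  [49, 49, 42, 85, 49, 49, 49]
  [90, 60, 42, 85, 70, 95, 90]
  [90, 60, 42, 90, 70, 97, 90]
  [71, 60, 42, 85, 70, 70, 70]
Key observation: the optimum is the walk 6->2->2->2, with weight 42 min 94 min 94 = 42.
Optimal value attained by: walk 6->2->2->2.
Answer: (W^⊗3)[6][2] = 42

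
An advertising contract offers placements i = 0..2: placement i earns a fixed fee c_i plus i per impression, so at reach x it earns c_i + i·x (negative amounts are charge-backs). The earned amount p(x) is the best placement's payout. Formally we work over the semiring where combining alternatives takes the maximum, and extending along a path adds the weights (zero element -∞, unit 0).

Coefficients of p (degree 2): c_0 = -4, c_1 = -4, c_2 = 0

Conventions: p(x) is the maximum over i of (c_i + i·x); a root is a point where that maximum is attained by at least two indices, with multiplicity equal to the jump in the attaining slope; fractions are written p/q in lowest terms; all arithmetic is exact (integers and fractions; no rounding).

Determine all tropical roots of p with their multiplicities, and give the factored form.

hull edge (i=0, c=-4) to (i=2, c=0): slope 2, span 2
Factored form: p(x) = 0 ⊗ (x ⊕ (-2)) ⊗ (x ⊕ (-2))
Answer: roots = -2 (mult 2)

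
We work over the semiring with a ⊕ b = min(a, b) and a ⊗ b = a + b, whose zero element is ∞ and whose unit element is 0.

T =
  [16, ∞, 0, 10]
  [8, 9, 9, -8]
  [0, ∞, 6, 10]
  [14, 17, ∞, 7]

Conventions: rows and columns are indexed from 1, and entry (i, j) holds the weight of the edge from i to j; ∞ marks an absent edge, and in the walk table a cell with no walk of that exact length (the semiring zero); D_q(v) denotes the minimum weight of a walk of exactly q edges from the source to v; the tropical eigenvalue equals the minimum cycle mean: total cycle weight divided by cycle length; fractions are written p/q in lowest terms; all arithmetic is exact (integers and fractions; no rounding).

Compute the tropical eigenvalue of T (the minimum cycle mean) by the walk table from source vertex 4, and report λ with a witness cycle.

q=0: [∞, ∞, ∞, 0]
q=1: [14, 17, ∞, 7]
q=2: [21, 24, 14, 9]
q=3: [14, 26, 20, 16]
q=4: [20, 33, 14, 18]
Optimal cycle mean attained by: cycle 1->3->1, total 0 + 0, length 2.
Answer: λ = 0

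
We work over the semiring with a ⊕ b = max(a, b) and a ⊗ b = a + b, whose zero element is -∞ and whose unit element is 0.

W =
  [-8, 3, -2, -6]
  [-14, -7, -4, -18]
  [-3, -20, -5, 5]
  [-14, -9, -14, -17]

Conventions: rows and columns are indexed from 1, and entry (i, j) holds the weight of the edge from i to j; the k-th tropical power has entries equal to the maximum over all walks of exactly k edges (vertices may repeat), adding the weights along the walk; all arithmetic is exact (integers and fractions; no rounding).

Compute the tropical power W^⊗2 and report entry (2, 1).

W^⊗2:
  [-5, -4, -1, 3]
  [-7, -11, -9, 1]
  [-8, 0, -5, 0]
  [-17, -11, -13, -9]
Key observation: the optimum is the walk 2->3->1, with weight (-4) + (-3) = -7.
Optimal value attained by: walk 2->3->1.
Answer: (W^⊗2)[2][1] = -7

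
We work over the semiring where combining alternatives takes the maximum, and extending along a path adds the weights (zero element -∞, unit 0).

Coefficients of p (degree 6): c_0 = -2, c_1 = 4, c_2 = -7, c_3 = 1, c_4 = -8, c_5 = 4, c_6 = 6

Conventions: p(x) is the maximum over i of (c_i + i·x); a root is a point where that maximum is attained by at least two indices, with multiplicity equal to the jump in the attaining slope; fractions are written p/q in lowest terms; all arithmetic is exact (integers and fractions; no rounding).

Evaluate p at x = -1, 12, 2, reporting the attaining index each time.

p(-1) = max(-2+0·(-1)=-2, 4+1·(-1)=3, -7+2·(-1)=-9, 1+3·(-1)=-2, -8+4·(-1)=-12, 4+5·(-1)=-1, 6+6·(-1)=0) = 3 (attained by i=1)
p(12) = max(-2+0·12=-2, 4+1·12=16, -7+2·12=17, 1+3·12=37, -8+4·12=40, 4+5·12=64, 6+6·12=78) = 78 (attained by i=6)
p(2) = max(-2+0·2=-2, 4+1·2=6, -7+2·2=-3, 1+3·2=7, -8+4·2=0, 4+5·2=14, 6+6·2=18) = 18 (attained by i=6)
Answer: p(-1) = 3; p(12) = 78; p(2) = 18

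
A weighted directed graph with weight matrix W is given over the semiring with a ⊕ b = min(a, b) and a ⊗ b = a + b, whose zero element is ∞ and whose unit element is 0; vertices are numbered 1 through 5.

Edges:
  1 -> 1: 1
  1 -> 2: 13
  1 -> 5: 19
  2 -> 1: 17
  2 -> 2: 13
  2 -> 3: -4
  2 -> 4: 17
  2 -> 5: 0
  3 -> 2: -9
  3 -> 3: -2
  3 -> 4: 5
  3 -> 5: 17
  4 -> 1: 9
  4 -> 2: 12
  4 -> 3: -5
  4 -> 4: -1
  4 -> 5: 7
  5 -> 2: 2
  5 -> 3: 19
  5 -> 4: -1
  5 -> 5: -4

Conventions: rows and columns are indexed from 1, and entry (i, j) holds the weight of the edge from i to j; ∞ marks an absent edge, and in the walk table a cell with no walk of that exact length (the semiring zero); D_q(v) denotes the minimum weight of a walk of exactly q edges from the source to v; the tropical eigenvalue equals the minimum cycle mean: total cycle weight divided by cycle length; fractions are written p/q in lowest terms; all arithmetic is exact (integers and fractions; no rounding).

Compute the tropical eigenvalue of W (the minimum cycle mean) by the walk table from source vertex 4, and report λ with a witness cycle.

q=0: [∞, ∞, ∞, 0, ∞]
q=1: [9, 12, -5, -1, 7]
q=2: [8, -14, -7, -2, 3]
q=3: [3, -16, -18, -3, -14]
q=4: [1, -27, -20, -15, -18]
q=5: [-10, -29, -31, -19, -27]
Optimal cycle mean attained by: cycle 2->3->2, total (-4) + (-9), length 2.
Answer: λ = -13/2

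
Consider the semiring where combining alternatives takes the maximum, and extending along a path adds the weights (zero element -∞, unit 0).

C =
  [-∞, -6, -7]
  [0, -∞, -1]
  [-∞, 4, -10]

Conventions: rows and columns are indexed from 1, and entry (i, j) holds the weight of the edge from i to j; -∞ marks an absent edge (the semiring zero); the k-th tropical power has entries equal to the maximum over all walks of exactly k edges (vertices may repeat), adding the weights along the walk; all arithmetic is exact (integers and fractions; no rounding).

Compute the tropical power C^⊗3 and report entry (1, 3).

C^⊗2:
  [-6, -3, -7]
  [-∞, 3, -7]
  [4, -6, 3]
C^⊗3:
  [-3, -3, -4]
  [3, -3, 2]
  [-6, 7, -3]
Key observation: the optimum is the walk 1->3->2->3, with weight (-7) + 4 + (-1) = -4.
Optimal value attained by: walk 1->3->2->3.
Answer: (C^⊗3)[1][3] = -4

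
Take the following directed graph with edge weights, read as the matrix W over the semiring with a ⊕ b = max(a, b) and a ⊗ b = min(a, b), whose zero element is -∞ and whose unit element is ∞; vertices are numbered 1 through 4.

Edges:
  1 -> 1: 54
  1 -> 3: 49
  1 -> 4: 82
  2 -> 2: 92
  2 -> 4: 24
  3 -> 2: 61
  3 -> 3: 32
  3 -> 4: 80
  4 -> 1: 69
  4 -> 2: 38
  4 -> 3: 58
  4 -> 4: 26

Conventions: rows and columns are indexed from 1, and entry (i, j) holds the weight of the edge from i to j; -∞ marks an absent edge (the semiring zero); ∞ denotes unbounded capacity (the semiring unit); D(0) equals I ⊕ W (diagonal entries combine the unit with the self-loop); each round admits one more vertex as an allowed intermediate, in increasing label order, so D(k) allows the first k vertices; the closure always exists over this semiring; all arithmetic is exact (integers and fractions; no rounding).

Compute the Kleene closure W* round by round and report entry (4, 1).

D(0):
  [∞, -∞, 49, 82]
  [-∞, ∞, -∞, 24]
  [-∞, 61, ∞, 80]
  [69, 38, 58, ∞]
D(1):
  [∞, -∞, 49, 82]
  [-∞, ∞, -∞, 24]
  [-∞, 61, ∞, 80]
  [69, 38, 58, ∞]
D(2):
  [∞, -∞, 49, 82]
  [-∞, ∞, -∞, 24]
  [-∞, 61, ∞, 80]
  [69, 38, 58, ∞]
D(3):
  [∞, 49, 49, 82]
  [-∞, ∞, -∞, 24]
  [-∞, 61, ∞, 80]
  [69, 58, 58, ∞]
D(4):
  [∞, 58, 58, 82]
  [24, ∞, 24, 24]
  [69, 61, ∞, 80]
  [69, 58, 58, ∞]
Answer: W*[4][1] = 69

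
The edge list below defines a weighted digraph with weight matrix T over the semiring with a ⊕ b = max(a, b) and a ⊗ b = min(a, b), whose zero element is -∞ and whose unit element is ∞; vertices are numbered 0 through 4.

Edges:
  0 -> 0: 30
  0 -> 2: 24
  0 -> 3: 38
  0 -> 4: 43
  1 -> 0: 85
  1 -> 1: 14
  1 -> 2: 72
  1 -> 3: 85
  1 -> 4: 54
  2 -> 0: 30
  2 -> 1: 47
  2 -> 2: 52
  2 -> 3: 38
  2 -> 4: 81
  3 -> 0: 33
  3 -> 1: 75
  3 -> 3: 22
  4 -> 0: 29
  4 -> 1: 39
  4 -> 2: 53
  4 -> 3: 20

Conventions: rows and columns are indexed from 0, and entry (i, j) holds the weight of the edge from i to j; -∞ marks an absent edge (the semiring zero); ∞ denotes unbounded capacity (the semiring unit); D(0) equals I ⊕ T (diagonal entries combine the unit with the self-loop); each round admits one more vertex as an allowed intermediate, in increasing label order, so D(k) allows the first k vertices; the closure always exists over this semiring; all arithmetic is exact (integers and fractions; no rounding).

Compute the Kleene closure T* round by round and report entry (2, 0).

D(0):
  [∞, -∞, 24, 38, 43]
  [85, ∞, 72, 85, 54]
  [30, 47, ∞, 38, 81]
  [33, 75, -∞, ∞, -∞]
  [29, 39, 53, 20, ∞]
D(1):
  [∞, -∞, 24, 38, 43]
  [85, ∞, 72, 85, 54]
  [30, 47, ∞, 38, 81]
  [33, 75, 24, ∞, 33]
  [29, 39, 53, 29, ∞]
D(2):
  [∞, -∞, 24, 38, 43]
  [85, ∞, 72, 85, 54]
  [47, 47, ∞, 47, 81]
  [75, 75, 72, ∞, 54]
  [39, 39, 53, 39, ∞]
D(3):
  [∞, 24, 24, 38, 43]
  [85, ∞, 72, 85, 72]
  [47, 47, ∞, 47, 81]
  [75, 75, 72, ∞, 72]
  [47, 47, 53, 47, ∞]
D(4):
  [∞, 38, 38, 38, 43]
  [85, ∞, 72, 85, 72]
  [47, 47, ∞, 47, 81]
  [75, 75, 72, ∞, 72]
  [47, 47, 53, 47, ∞]
D(5):
  [∞, 43, 43, 43, 43]
  [85, ∞, 72, 85, 72]
  [47, 47, ∞, 47, 81]
  [75, 75, 72, ∞, 72]
  [47, 47, 53, 47, ∞]
Answer: T*[2][0] = 47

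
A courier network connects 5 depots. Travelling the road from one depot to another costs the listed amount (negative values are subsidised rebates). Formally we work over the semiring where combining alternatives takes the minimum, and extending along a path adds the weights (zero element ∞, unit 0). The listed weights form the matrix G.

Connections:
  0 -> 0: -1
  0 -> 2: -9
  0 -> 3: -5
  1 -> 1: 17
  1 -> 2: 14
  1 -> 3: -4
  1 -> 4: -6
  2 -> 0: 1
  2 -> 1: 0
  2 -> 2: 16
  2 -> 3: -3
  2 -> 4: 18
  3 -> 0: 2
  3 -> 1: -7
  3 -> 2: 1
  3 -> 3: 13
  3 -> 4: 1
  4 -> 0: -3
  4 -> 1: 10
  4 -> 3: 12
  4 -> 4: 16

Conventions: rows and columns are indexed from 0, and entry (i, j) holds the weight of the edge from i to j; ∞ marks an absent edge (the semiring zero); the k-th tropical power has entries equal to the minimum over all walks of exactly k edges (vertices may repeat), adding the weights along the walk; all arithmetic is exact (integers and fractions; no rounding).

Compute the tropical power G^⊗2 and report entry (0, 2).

G^⊗2:
  [-8, -12, -10, -12, -4]
  [-9, -11, -3, 6, -3]
  [-1, -10, -8, -4, -6]
  [-2, 1, -7, -11, -13]
  [-4, 5, -12, -8, 4]
Key observation: the optimum is the walk 0->0->2, with weight (-1) + (-9) = -10.
Optimal value attained by: walk 0->0->2.
Answer: (G^⊗2)[0][2] = -10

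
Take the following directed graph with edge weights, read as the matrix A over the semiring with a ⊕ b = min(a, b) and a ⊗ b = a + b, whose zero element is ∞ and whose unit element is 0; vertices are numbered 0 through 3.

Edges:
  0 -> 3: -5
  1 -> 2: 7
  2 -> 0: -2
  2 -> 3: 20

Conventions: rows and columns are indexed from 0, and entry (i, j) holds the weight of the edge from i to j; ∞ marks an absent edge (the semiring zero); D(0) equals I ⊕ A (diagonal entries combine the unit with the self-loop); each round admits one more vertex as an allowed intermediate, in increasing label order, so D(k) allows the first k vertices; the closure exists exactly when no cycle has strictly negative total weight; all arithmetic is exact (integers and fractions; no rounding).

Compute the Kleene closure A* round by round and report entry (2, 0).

D(0):
  [0, ∞, ∞, -5]
  [∞, 0, 7, ∞]
  [-2, ∞, 0, 20]
  [∞, ∞, ∞, 0]
D(1):
  [0, ∞, ∞, -5]
  [∞, 0, 7, ∞]
  [-2, ∞, 0, -7]
  [∞, ∞, ∞, 0]
D(2):
  [0, ∞, ∞, -5]
  [∞, 0, 7, ∞]
  [-2, ∞, 0, -7]
  [∞, ∞, ∞, 0]
D(3):
  [0, ∞, ∞, -5]
  [5, 0, 7, 0]
  [-2, ∞, 0, -7]
  [∞, ∞, ∞, 0]
D(4):
  [0, ∞, ∞, -5]
  [5, 0, 7, 0]
  [-2, ∞, 0, -7]
  [∞, ∞, ∞, 0]
Answer: A*[2][0] = -2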